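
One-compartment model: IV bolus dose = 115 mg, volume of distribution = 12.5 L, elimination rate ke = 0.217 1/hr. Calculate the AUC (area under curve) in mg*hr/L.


C0 = Dose/Vd = 115/12.5 = 9.2 mg/L
AUC = C0/ke = 9.2/0.217
AUC = 42.4 mg*hr/L


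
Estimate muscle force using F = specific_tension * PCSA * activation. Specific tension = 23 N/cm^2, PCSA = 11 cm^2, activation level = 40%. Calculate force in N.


F = sigma * PCSA * activation
F = 23 * 11 * 0.4
F = 101.2 N


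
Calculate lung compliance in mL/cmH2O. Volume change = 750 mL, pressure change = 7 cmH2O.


C = dV / dP
C = 750 / 7
C = 107.1 mL/cmH2O


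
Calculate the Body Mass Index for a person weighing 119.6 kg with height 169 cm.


BMI = weight / height^2
height = 169 cm = 1.69 m
BMI = 119.6 / 1.69^2
BMI = 41.88 kg/m^2


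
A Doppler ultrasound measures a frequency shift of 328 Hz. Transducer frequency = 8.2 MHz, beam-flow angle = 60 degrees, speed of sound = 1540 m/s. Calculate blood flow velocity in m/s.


v = fd * c / (2 * f0 * cos(theta))
v = 328 * 1540 / (2 * 8.2000e+06 * cos(60))
v = 0.0616 m/s


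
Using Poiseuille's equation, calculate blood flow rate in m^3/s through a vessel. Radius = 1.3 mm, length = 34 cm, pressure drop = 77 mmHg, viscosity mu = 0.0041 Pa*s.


Q = pi*r^4*dP / (8*mu*L)
r = 0.0013 m, L = 0.34 m
dP = 77 mmHg = 10265.794 Pa
Q = 8.2597e-06 m^3/s


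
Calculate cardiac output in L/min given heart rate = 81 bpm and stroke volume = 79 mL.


CO = HR * SV
CO = 81 * 79 / 1000
CO = 6.399 L/min


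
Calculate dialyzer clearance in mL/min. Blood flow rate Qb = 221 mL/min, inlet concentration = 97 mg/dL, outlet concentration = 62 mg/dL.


K = Qb * (Cb_in - Cb_out) / Cb_in
K = 221 * (97 - 62) / 97
K = 79.74 mL/min


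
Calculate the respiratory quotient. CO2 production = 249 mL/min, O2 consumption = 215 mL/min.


RQ = VCO2 / VO2
RQ = 249 / 215
RQ = 1.158


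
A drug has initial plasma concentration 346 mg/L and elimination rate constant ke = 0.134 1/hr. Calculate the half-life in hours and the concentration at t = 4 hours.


t_half = ln(2) / ke = 0.693147 / 0.134 = 5.173 hr
C(t) = C0 * exp(-ke*t) = 346 * exp(-0.134*4)
C(4) = 202.4 mg/L


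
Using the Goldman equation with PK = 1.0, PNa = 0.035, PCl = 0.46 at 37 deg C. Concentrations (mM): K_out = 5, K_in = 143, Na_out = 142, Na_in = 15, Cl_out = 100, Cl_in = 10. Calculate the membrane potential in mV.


Vm = (RT/F)*ln((PK*Ko + PNa*Nao + PCl*Cli)/(PK*Ki + PNa*Nai + PCl*Clo))
Numer = 14.57, Denom = 189.525
Vm = -68.57 mV


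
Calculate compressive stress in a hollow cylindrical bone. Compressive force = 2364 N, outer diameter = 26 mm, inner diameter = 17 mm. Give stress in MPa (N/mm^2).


A = pi*(r_o^2 - r_i^2)
r_o = 13 mm, r_i = 8.5 mm
A = 303.949 mm^2
sigma = F/A = 2364 / 303.949
sigma = 7.778 MPa


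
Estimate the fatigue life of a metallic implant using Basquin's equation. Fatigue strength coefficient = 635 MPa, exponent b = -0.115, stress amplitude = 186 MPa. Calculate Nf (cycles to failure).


sigma_a = sigma_f' * (2Nf)^b
2Nf = (sigma_a/sigma_f')^(1/b)
2Nf = (186/635)^(1/-0.115)
2Nf = 43356.106
Nf = 2.168e+04


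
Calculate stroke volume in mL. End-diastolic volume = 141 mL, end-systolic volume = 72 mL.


SV = EDV - ESV
SV = 141 - 72
SV = 69 mL


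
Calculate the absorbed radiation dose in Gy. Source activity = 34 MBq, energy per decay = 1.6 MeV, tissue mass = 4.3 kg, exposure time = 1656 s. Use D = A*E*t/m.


A = 34 MBq = 3.4000e+07 Bq
E = 1.6 MeV = 2.5632e-13 J
D = A*E*t/m = 3.4000e+07*2.5632e-13*1656/4.3
D = 0.003356 Gy


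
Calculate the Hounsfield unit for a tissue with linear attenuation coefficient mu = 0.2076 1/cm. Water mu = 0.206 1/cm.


HU = ((mu_tissue - mu_water) / mu_water) * 1000
HU = ((0.2076 - 0.206) / 0.206) * 1000
HU = 7.767


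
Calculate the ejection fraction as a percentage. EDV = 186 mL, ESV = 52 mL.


SV = EDV - ESV = 186 - 52 = 134 mL
EF = SV/EDV * 100 = 134/186 * 100
EF = 72.04%


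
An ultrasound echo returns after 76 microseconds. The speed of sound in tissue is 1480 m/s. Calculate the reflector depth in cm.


depth = c * t / 2
t = 76 us = 7.6000e-05 s
depth = 1480 * 7.6000e-05 / 2
depth = 0.05624 m = 5.624 cm


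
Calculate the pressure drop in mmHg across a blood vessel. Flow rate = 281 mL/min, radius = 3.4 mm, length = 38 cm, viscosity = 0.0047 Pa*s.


dP = 8*mu*L*Q / (pi*r^4)
Q = 281 mL/min = 4.68333e-06 m^3/s
dP = 159.39 Pa = 159.39 / 133.322 mmHg = 1.196 mmHg


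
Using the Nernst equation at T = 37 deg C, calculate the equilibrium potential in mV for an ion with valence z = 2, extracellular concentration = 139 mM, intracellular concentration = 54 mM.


E = (RT/(zF)) * ln(C_out/C_in)
T = 37 + 273.15 = 310.15 K
E = (8.314 * 310.15 / (2 * 96485)) * ln(139/54)
E = 12.63 mV


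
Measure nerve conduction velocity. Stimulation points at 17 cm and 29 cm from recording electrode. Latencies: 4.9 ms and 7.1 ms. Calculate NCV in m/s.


Distance = (29 - 17) / 100 = 0.12 m
dt = (7.1 - 4.9) / 1000 = 0.0022 s
NCV = dist / dt = 54.55 m/s


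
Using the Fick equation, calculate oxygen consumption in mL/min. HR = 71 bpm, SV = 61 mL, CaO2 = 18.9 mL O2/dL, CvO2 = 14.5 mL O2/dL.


CO = HR*SV = 71*61/1000 = 4.331 L/min
a-v O2 diff = 18.9 - 14.5 = 4.4 mL/dL
VO2 = CO * (CaO2-CvO2) * 10 dL/L
VO2 = 4.331 * 4.4 * 10
VO2 = 190.6 mL/min


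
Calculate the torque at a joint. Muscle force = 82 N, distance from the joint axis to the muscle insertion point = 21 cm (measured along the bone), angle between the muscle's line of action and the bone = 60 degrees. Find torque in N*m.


Torque = F * d * sin(theta)   (moment arm = d*sin(theta))
d = 21 cm = 0.21 m
Torque = 82 * 0.21 * sin(60)
Torque = 14.91 N*m


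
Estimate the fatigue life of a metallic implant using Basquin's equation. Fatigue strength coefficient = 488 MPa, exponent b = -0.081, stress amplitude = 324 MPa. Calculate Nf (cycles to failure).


sigma_a = sigma_f' * (2Nf)^b
2Nf = (sigma_a/sigma_f')^(1/b)
2Nf = (324/488)^(1/-0.081)
2Nf = 157.03098
Nf = 78.52


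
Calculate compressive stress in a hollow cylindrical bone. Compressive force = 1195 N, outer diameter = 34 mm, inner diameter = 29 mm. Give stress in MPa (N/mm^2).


A = pi*(r_o^2 - r_i^2)
r_o = 17 mm, r_i = 14.5 mm
A = 247.4 mm^2
sigma = F/A = 1195 / 247.4
sigma = 4.83 MPa


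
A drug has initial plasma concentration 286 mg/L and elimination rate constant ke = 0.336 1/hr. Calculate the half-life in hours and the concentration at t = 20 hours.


t_half = ln(2) / ke = 0.693147 / 0.336 = 2.063 hr
C(t) = C0 * exp(-ke*t) = 286 * exp(-0.336*20)
C(20) = 0.3451 mg/L


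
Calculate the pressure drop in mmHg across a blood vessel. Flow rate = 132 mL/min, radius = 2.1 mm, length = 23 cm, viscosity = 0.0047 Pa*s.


dP = 8*mu*L*Q / (pi*r^4)
Q = 132 mL/min = 2.2e-06 m^3/s
dP = 311.395 Pa = 311.395 / 133.322 mmHg = 2.336 mmHg


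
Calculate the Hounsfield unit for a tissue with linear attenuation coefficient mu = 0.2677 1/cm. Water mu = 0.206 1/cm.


HU = ((mu_tissue - mu_water) / mu_water) * 1000
HU = ((0.2677 - 0.206) / 0.206) * 1000
HU = 299.5


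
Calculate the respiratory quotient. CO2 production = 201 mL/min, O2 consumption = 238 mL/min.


RQ = VCO2 / VO2
RQ = 201 / 238
RQ = 0.8445


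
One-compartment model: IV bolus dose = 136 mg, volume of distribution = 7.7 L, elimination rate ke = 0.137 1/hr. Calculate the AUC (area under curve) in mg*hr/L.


C0 = Dose/Vd = 136/7.7 = 17.6623 mg/L
AUC = C0/ke = 17.6623/0.137
AUC = 128.9 mg*hr/L


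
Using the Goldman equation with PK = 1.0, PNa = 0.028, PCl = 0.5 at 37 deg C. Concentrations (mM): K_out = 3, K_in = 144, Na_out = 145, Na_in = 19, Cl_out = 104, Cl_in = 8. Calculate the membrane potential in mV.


Vm = (RT/F)*ln((PK*Ko + PNa*Nao + PCl*Cli)/(PK*Ki + PNa*Nai + PCl*Clo))
Numer = 11.06, Denom = 196.532
Vm = -76.9 mV


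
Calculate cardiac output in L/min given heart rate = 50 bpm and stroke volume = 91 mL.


CO = HR * SV
CO = 50 * 91 / 1000
CO = 4.55 L/min


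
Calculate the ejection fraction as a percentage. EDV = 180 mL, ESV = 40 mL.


SV = EDV - ESV = 180 - 40 = 140 mL
EF = SV/EDV * 100 = 140/180 * 100
EF = 77.78%


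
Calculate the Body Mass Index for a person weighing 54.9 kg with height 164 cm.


BMI = weight / height^2
height = 164 cm = 1.64 m
BMI = 54.9 / 1.64^2
BMI = 20.41 kg/m^2


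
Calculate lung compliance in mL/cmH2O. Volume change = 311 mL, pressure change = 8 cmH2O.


C = dV / dP
C = 311 / 8
C = 38.88 mL/cmH2O


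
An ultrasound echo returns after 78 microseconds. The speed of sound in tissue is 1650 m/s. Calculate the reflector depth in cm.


depth = c * t / 2
t = 78 us = 7.8000e-05 s
depth = 1650 * 7.8000e-05 / 2
depth = 0.06435 m = 6.435 cm


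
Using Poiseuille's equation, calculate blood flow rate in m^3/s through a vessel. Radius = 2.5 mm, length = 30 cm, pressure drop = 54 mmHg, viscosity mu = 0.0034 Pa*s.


Q = pi*r^4*dP / (8*mu*L)
r = 0.0025 m, L = 0.3 m
dP = 54 mmHg = 7199.388 Pa
Q = 1.0827e-04 m^3/s


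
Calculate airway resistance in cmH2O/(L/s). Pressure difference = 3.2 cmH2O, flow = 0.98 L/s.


R = dP / flow
R = 3.2 / 0.98
R = 3.265 cmH2O/(L/s)


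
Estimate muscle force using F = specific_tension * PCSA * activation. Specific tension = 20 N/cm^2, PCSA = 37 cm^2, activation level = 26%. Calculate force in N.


F = sigma * PCSA * activation
F = 20 * 37 * 0.26
F = 192.4 N


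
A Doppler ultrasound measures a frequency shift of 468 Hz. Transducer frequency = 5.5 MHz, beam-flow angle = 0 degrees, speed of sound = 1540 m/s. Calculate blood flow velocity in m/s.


v = fd * c / (2 * f0 * cos(theta))
v = 468 * 1540 / (2 * 5.5000e+06 * cos(0))
v = 0.06552 m/s


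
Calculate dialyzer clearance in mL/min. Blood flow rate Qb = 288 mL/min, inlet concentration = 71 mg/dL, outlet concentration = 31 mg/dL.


K = Qb * (Cb_in - Cb_out) / Cb_in
K = 288 * (71 - 31) / 71
K = 162.3 mL/min


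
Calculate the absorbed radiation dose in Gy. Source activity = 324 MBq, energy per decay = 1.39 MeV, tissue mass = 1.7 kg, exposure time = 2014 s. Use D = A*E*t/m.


A = 324 MBq = 3.2400e+08 Bq
E = 1.39 MeV = 2.22678e-13 J
D = A*E*t/m = 3.2400e+08*2.22678e-13*2014/1.7
D = 0.08547 Gy


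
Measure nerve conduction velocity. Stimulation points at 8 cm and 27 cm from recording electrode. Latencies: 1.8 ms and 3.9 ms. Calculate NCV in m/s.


Distance = (27 - 8) / 100 = 0.19 m
dt = (3.9 - 1.8) / 1000 = 0.0021 s
NCV = dist / dt = 90.48 m/s


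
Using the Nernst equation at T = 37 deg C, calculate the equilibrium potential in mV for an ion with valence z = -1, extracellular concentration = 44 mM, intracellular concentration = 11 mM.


E = (RT/(zF)) * ln(C_out/C_in)
T = 37 + 273.15 = 310.15 K
E = (8.314 * 310.15 / (-1 * 96485)) * ln(44/11)
E = -37.05 mV


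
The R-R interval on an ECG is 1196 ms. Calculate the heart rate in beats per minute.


HR = 60 / RR_interval(s)
RR = 1196 ms = 1.196 s
HR = 60 / 1.196 = 50.17 bpm


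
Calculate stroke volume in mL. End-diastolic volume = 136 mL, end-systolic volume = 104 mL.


SV = EDV - ESV
SV = 136 - 104
SV = 32 mL


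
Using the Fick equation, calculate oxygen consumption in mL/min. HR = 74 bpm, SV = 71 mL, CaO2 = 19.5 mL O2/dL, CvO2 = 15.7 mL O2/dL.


CO = HR*SV = 74*71/1000 = 5.254 L/min
a-v O2 diff = 19.5 - 15.7 = 3.8 mL/dL
VO2 = CO * (CaO2-CvO2) * 10 dL/L
VO2 = 5.254 * 3.8 * 10
VO2 = 199.7 mL/min


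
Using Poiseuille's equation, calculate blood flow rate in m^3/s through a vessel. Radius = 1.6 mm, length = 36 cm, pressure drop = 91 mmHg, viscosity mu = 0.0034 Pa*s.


Q = pi*r^4*dP / (8*mu*L)
r = 0.0016 m, L = 0.36 m
dP = 91 mmHg = 12132.302 Pa
Q = 2.5509e-05 m^3/s


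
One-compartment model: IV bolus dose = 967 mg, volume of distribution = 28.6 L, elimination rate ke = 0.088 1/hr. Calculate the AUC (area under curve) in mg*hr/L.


C0 = Dose/Vd = 967/28.6 = 33.8112 mg/L
AUC = C0/ke = 33.8112/0.088
AUC = 384.2 mg*hr/L


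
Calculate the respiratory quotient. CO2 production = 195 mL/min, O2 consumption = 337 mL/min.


RQ = VCO2 / VO2
RQ = 195 / 337
RQ = 0.5786


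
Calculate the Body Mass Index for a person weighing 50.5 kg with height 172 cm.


BMI = weight / height^2
height = 172 cm = 1.72 m
BMI = 50.5 / 1.72^2
BMI = 17.07 kg/m^2


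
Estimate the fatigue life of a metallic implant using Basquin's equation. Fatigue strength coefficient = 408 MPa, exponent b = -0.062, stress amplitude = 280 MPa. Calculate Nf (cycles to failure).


sigma_a = sigma_f' * (2Nf)^b
2Nf = (sigma_a/sigma_f')^(1/b)
2Nf = (280/408)^(1/-0.062)
2Nf = 433.64182
Nf = 216.8


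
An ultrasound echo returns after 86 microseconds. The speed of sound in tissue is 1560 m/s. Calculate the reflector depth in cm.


depth = c * t / 2
t = 86 us = 8.6000e-05 s
depth = 1560 * 8.6000e-05 / 2
depth = 0.06708 m = 6.708 cm


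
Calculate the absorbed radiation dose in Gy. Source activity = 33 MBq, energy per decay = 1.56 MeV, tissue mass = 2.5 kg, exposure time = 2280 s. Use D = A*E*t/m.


A = 33 MBq = 3.3000e+07 Bq
E = 1.56 MeV = 2.49912e-13 J
D = A*E*t/m = 3.3000e+07*2.49912e-13*2280/2.5
D = 0.007521 Gy


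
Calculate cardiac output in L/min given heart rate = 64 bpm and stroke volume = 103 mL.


CO = HR * SV
CO = 64 * 103 / 1000
CO = 6.592 L/min


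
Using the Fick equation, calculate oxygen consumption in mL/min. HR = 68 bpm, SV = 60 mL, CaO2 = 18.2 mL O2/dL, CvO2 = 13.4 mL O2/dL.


CO = HR*SV = 68*60/1000 = 4.08 L/min
a-v O2 diff = 18.2 - 13.4 = 4.8 mL/dL
VO2 = CO * (CaO2-CvO2) * 10 dL/L
VO2 = 4.08 * 4.8 * 10
VO2 = 195.8 mL/min


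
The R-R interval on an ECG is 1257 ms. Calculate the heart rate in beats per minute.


HR = 60 / RR_interval(s)
RR = 1257 ms = 1.257 s
HR = 60 / 1.257 = 47.73 bpm


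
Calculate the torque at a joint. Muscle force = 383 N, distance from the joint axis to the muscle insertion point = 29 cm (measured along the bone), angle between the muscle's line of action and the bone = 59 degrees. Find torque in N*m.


Torque = F * d * sin(theta)   (moment arm = d*sin(theta))
d = 29 cm = 0.29 m
Torque = 383 * 0.29 * sin(59)
Torque = 95.21 N*m


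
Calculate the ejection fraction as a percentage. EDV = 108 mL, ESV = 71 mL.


SV = EDV - ESV = 108 - 71 = 37 mL
EF = SV/EDV * 100 = 37/108 * 100
EF = 34.26%


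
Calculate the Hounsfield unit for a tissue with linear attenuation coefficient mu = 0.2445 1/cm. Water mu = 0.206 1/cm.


HU = ((mu_tissue - mu_water) / mu_water) * 1000
HU = ((0.2445 - 0.206) / 0.206) * 1000
HU = 186.9


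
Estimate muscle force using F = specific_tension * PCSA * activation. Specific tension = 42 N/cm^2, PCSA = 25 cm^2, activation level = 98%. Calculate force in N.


F = sigma * PCSA * activation
F = 42 * 25 * 0.98
F = 1029 N


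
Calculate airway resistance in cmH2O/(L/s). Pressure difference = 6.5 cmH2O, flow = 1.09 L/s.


R = dP / flow
R = 6.5 / 1.09
R = 5.963 cmH2O/(L/s)


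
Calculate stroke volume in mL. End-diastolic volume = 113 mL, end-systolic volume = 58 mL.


SV = EDV - ESV
SV = 113 - 58
SV = 55 mL


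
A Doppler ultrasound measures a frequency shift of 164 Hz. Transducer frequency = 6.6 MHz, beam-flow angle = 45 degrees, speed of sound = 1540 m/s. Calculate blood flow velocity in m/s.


v = fd * c / (2 * f0 * cos(theta))
v = 164 * 1540 / (2 * 6.6000e+06 * cos(45))
v = 0.02706 m/s


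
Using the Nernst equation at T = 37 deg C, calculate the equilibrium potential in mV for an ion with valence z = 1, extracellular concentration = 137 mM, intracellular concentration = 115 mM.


E = (RT/(zF)) * ln(C_out/C_in)
T = 37 + 273.15 = 310.15 K
E = (8.314 * 310.15 / (1 * 96485)) * ln(137/115)
E = 4.678 mV


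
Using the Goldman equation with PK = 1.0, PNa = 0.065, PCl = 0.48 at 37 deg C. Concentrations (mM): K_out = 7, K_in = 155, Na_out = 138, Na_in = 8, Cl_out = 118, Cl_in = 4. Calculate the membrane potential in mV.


Vm = (RT/F)*ln((PK*Ko + PNa*Nao + PCl*Cli)/(PK*Ki + PNa*Nai + PCl*Clo))
Numer = 17.89, Denom = 212.16
Vm = -66.09 mV


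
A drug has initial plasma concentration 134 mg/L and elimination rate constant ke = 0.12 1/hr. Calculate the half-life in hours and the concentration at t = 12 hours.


t_half = ln(2) / ke = 0.693147 / 0.12 = 5.776 hr
C(t) = C0 * exp(-ke*t) = 134 * exp(-0.12*12)
C(12) = 31.75 mg/L


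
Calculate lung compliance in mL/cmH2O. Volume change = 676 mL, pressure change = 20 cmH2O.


C = dV / dP
C = 676 / 20
C = 33.8 mL/cmH2O


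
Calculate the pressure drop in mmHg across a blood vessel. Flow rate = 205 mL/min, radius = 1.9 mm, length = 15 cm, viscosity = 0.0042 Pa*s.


dP = 8*mu*L*Q / (pi*r^4)
Q = 205 mL/min = 3.41667e-06 m^3/s
dP = 420.6 Pa = 420.6 / 133.322 mmHg = 3.155 mmHg


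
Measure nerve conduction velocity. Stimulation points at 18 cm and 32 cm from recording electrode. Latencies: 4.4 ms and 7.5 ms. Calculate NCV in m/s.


Distance = (32 - 18) / 100 = 0.14 m
dt = (7.5 - 4.4) / 1000 = 0.0031 s
NCV = dist / dt = 45.16 m/s


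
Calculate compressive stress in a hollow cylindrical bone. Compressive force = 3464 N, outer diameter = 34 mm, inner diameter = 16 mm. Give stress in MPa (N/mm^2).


A = pi*(r_o^2 - r_i^2)
r_o = 17 mm, r_i = 8 mm
A = 706.858 mm^2
sigma = F/A = 3464 / 706.858
sigma = 4.901 MPa


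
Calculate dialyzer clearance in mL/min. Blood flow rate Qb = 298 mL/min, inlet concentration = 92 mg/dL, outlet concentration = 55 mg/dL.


K = Qb * (Cb_in - Cb_out) / Cb_in
K = 298 * (92 - 55) / 92
K = 119.8 mL/min


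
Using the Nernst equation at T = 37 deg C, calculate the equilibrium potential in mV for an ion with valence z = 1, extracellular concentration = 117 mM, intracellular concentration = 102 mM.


E = (RT/(zF)) * ln(C_out/C_in)
T = 37 + 273.15 = 310.15 K
E = (8.314 * 310.15 / (1 * 96485)) * ln(117/102)
E = 3.667 mV


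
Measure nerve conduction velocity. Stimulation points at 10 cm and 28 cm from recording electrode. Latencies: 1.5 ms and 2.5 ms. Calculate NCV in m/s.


Distance = (28 - 10) / 100 = 0.18 m
dt = (2.5 - 1.5) / 1000 = 0.001 s
NCV = dist / dt = 180 m/s


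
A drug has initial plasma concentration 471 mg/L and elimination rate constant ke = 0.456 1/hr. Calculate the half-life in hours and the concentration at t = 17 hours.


t_half = ln(2) / ke = 0.693147 / 0.456 = 1.52 hr
C(t) = C0 * exp(-ke*t) = 471 * exp(-0.456*17)
C(17) = 0.2025 mg/L


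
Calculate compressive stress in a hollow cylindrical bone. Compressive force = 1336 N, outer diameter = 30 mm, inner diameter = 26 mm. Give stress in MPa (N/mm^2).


A = pi*(r_o^2 - r_i^2)
r_o = 15 mm, r_i = 13 mm
A = 175.929 mm^2
sigma = F/A = 1336 / 175.929
sigma = 7.594 MPa


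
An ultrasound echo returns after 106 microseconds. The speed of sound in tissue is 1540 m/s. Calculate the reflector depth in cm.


depth = c * t / 2
t = 106 us = 1.0600e-04 s
depth = 1540 * 1.0600e-04 / 2
depth = 0.08162 m = 8.162 cm


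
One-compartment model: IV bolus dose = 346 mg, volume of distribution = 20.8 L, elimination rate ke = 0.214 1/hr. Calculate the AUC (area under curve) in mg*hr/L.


C0 = Dose/Vd = 346/20.8 = 16.6346 mg/L
AUC = C0/ke = 16.6346/0.214
AUC = 77.73 mg*hr/L


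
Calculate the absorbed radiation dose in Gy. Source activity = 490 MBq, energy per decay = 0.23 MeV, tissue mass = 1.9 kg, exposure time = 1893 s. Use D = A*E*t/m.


A = 490 MBq = 4.9000e+08 Bq
E = 0.23 MeV = 3.6846e-14 J
D = A*E*t/m = 4.9000e+08*3.6846e-14*1893/1.9
D = 0.01799 Gy


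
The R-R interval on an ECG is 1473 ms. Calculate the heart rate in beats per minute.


HR = 60 / RR_interval(s)
RR = 1473 ms = 1.473 s
HR = 60 / 1.473 = 40.73 bpm


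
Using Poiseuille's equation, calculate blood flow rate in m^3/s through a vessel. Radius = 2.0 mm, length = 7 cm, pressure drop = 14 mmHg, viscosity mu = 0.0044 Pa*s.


Q = pi*r^4*dP / (8*mu*L)
r = 0.002 m, L = 0.07 m
dP = 14 mmHg = 1866.508 Pa
Q = 3.8077e-05 m^3/s


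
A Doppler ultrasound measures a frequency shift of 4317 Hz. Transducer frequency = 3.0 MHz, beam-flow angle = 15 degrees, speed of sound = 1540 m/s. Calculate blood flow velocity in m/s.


v = fd * c / (2 * f0 * cos(theta))
v = 4317 * 1540 / (2 * 3.0000e+06 * cos(15))
v = 1.147 m/s


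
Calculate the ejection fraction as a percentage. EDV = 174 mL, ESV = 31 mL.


SV = EDV - ESV = 174 - 31 = 143 mL
EF = SV/EDV * 100 = 143/174 * 100
EF = 82.18%


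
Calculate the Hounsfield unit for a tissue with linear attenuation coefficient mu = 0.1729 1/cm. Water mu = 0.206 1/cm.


HU = ((mu_tissue - mu_water) / mu_water) * 1000
HU = ((0.1729 - 0.206) / 0.206) * 1000
HU = -160.7


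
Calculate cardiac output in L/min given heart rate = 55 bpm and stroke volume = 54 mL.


CO = HR * SV
CO = 55 * 54 / 1000
CO = 2.97 L/min


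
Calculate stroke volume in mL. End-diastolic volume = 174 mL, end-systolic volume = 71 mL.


SV = EDV - ESV
SV = 174 - 71
SV = 103 mL


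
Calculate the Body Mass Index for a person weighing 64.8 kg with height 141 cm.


BMI = weight / height^2
height = 141 cm = 1.41 m
BMI = 64.8 / 1.41^2
BMI = 32.59 kg/m^2


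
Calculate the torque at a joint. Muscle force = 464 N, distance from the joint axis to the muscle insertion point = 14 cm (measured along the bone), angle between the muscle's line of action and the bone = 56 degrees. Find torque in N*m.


Torque = F * d * sin(theta)   (moment arm = d*sin(theta))
d = 14 cm = 0.14 m
Torque = 464 * 0.14 * sin(56)
Torque = 53.85 N*m


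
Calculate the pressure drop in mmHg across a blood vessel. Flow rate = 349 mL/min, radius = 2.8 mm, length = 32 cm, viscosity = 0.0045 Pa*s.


dP = 8*mu*L*Q / (pi*r^4)
Q = 349 mL/min = 5.81667e-06 m^3/s
dP = 347.012 Pa = 347.012 / 133.322 mmHg = 2.603 mmHg


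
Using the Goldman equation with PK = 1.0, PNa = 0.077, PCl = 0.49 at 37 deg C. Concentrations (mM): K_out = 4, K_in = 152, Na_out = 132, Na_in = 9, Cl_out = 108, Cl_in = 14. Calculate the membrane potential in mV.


Vm = (RT/F)*ln((PK*Ko + PNa*Nao + PCl*Cli)/(PK*Ki + PNa*Nai + PCl*Clo))
Numer = 21.024, Denom = 205.613
Vm = -60.94 mV


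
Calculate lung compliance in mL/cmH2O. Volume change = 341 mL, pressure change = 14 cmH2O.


C = dV / dP
C = 341 / 14
C = 24.36 mL/cmH2O


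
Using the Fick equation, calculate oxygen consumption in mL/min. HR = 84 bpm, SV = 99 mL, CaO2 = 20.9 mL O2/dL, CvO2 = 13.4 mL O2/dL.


CO = HR*SV = 84*99/1000 = 8.316 L/min
a-v O2 diff = 20.9 - 13.4 = 7.5 mL/dL
VO2 = CO * (CaO2-CvO2) * 10 dL/L
VO2 = 8.316 * 7.5 * 10
VO2 = 623.7 mL/min


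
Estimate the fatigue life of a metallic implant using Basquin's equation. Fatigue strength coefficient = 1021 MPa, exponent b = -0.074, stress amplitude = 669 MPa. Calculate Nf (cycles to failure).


sigma_a = sigma_f' * (2Nf)^b
2Nf = (sigma_a/sigma_f')^(1/b)
2Nf = (669/1021)^(1/-0.074)
2Nf = 302.74432
Nf = 151.4


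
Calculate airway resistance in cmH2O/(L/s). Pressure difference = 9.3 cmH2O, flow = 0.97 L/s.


R = dP / flow
R = 9.3 / 0.97
R = 9.588 cmH2O/(L/s)


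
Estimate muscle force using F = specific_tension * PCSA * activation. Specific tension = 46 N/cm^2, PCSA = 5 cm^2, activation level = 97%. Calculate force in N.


F = sigma * PCSA * activation
F = 46 * 5 * 0.97
F = 223.1 N


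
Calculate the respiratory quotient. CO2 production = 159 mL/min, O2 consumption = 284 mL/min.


RQ = VCO2 / VO2
RQ = 159 / 284
RQ = 0.5599


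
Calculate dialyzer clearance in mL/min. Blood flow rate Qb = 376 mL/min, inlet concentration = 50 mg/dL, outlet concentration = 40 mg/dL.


K = Qb * (Cb_in - Cb_out) / Cb_in
K = 376 * (50 - 40) / 50
K = 75.2 mL/min


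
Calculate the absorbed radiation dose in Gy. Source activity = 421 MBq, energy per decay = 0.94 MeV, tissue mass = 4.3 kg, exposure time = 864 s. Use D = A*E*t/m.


A = 421 MBq = 4.2100e+08 Bq
E = 0.94 MeV = 1.50588e-13 J
D = A*E*t/m = 4.2100e+08*1.50588e-13*864/4.3
D = 0.01274 Gy


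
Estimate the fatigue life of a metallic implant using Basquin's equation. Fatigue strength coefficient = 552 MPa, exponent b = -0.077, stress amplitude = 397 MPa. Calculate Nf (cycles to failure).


sigma_a = sigma_f' * (2Nf)^b
2Nf = (sigma_a/sigma_f')^(1/b)
2Nf = (397/552)^(1/-0.077)
2Nf = 72.289022
Nf = 36.14


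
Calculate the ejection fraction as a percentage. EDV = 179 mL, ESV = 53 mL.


SV = EDV - ESV = 179 - 53 = 126 mL
EF = SV/EDV * 100 = 126/179 * 100
EF = 70.39%


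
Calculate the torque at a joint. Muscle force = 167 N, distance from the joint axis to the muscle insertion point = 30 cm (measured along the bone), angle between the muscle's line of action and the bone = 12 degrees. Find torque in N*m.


Torque = F * d * sin(theta)   (moment arm = d*sin(theta))
d = 30 cm = 0.3 m
Torque = 167 * 0.3 * sin(12)
Torque = 10.42 N*m


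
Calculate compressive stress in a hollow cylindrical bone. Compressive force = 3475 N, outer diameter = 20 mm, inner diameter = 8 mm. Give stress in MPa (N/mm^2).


A = pi*(r_o^2 - r_i^2)
r_o = 10 mm, r_i = 4 mm
A = 263.894 mm^2
sigma = F/A = 3475 / 263.894
sigma = 13.17 MPa


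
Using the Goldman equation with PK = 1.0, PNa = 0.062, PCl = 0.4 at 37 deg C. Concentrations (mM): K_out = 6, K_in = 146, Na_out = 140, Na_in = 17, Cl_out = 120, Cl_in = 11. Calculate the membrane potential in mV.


Vm = (RT/F)*ln((PK*Ko + PNa*Nao + PCl*Cli)/(PK*Ki + PNa*Nai + PCl*Clo))
Numer = 19.08, Denom = 195.054
Vm = -62.13 mV


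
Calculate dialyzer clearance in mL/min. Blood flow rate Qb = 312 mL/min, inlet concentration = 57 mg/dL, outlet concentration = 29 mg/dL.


K = Qb * (Cb_in - Cb_out) / Cb_in
K = 312 * (57 - 29) / 57
K = 153.3 mL/min


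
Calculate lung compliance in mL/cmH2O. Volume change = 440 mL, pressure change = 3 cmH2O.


C = dV / dP
C = 440 / 3
C = 146.7 mL/cmH2O


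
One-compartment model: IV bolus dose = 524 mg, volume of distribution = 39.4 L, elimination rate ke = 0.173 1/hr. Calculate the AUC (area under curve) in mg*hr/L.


C0 = Dose/Vd = 524/39.4 = 13.2995 mg/L
AUC = C0/ke = 13.2995/0.173
AUC = 76.88 mg*hr/L


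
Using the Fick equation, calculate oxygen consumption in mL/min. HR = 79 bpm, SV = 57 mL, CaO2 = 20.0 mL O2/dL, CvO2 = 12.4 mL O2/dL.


CO = HR*SV = 79*57/1000 = 4.503 L/min
a-v O2 diff = 20.0 - 12.4 = 7.6 mL/dL
VO2 = CO * (CaO2-CvO2) * 10 dL/L
VO2 = 4.503 * 7.6 * 10
VO2 = 342.2 mL/min


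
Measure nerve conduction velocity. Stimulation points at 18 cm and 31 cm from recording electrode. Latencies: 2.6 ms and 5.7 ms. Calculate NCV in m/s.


Distance = (31 - 18) / 100 = 0.13 m
dt = (5.7 - 2.6) / 1000 = 0.0031 s
NCV = dist / dt = 41.94 m/s


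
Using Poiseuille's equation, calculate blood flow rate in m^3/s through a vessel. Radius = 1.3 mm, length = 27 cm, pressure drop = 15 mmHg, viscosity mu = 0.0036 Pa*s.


Q = pi*r^4*dP / (8*mu*L)
r = 0.0013 m, L = 0.27 m
dP = 15 mmHg = 1999.83 Pa
Q = 2.3076e-06 m^3/s


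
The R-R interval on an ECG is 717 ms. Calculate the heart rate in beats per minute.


HR = 60 / RR_interval(s)
RR = 717 ms = 0.717 s
HR = 60 / 0.717 = 83.68 bpm


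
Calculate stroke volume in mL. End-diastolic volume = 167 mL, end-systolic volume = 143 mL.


SV = EDV - ESV
SV = 167 - 143
SV = 24 mL


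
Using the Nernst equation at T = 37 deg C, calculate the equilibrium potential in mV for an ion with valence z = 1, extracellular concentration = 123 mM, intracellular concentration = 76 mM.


E = (RT/(zF)) * ln(C_out/C_in)
T = 37 + 273.15 = 310.15 K
E = (8.314 * 310.15 / (1 * 96485)) * ln(123/76)
E = 12.87 mV


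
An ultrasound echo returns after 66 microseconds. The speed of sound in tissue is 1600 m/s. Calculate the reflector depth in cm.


depth = c * t / 2
t = 66 us = 6.6000e-05 s
depth = 1600 * 6.6000e-05 / 2
depth = 0.0528 m = 5.28 cm


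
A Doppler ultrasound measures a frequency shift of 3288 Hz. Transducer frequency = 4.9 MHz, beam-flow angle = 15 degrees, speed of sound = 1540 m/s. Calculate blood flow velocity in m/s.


v = fd * c / (2 * f0 * cos(theta))
v = 3288 * 1540 / (2 * 4.9000e+06 * cos(15))
v = 0.5349 m/s


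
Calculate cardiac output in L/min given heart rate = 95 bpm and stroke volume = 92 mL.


CO = HR * SV
CO = 95 * 92 / 1000
CO = 8.74 L/min


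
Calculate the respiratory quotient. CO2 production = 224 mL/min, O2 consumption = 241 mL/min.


RQ = VCO2 / VO2
RQ = 224 / 241
RQ = 0.9295


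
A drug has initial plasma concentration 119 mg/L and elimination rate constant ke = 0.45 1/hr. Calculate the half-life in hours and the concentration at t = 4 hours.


t_half = ln(2) / ke = 0.693147 / 0.45 = 1.54 hr
C(t) = C0 * exp(-ke*t) = 119 * exp(-0.45*4)
C(4) = 19.67 mg/L


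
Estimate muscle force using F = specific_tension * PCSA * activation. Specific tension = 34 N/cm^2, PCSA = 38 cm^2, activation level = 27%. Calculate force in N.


F = sigma * PCSA * activation
F = 34 * 38 * 0.27
F = 348.8 N


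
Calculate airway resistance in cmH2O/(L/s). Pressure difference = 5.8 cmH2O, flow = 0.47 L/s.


R = dP / flow
R = 5.8 / 0.47
R = 12.34 cmH2O/(L/s)


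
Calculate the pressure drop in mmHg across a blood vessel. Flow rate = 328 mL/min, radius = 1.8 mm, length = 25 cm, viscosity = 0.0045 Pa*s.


dP = 8*mu*L*Q / (pi*r^4)
Q = 328 mL/min = 5.46667e-06 m^3/s
dP = 1491.85 Pa = 1491.85 / 133.322 mmHg = 11.19 mmHg


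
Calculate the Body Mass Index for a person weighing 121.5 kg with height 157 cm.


BMI = weight / height^2
height = 157 cm = 1.57 m
BMI = 121.5 / 1.57^2
BMI = 49.29 kg/m^2


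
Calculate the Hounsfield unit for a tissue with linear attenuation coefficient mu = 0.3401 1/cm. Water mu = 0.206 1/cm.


HU = ((mu_tissue - mu_water) / mu_water) * 1000
HU = ((0.3401 - 0.206) / 0.206) * 1000
HU = 651


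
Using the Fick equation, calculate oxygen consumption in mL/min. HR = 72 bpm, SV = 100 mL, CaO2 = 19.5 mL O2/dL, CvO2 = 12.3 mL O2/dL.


CO = HR*SV = 72*100/1000 = 7.2 L/min
a-v O2 diff = 19.5 - 12.3 = 7.2 mL/dL
VO2 = CO * (CaO2-CvO2) * 10 dL/L
VO2 = 7.2 * 7.2 * 10
VO2 = 518.4 mL/min


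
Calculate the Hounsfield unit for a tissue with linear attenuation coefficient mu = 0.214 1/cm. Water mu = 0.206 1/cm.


HU = ((mu_tissue - mu_water) / mu_water) * 1000
HU = ((0.214 - 0.206) / 0.206) * 1000
HU = 38.83


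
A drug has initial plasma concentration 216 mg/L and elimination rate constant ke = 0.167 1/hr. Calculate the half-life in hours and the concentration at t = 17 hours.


t_half = ln(2) / ke = 0.693147 / 0.167 = 4.151 hr
C(t) = C0 * exp(-ke*t) = 216 * exp(-0.167*17)
C(17) = 12.63 mg/L


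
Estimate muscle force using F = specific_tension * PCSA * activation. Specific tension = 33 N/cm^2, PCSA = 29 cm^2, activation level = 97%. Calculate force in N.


F = sigma * PCSA * activation
F = 33 * 29 * 0.97
F = 928.3 N


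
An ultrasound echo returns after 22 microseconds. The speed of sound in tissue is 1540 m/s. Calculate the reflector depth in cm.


depth = c * t / 2
t = 22 us = 2.2000e-05 s
depth = 1540 * 2.2000e-05 / 2
depth = 0.01694 m = 1.694 cm


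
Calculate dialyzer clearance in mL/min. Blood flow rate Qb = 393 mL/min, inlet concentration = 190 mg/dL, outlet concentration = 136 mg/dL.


K = Qb * (Cb_in - Cb_out) / Cb_in
K = 393 * (190 - 136) / 190
K = 111.7 mL/min


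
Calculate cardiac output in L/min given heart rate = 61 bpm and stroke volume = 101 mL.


CO = HR * SV
CO = 61 * 101 / 1000
CO = 6.161 L/min


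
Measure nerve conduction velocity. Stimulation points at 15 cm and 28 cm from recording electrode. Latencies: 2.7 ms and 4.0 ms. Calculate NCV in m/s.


Distance = (28 - 15) / 100 = 0.13 m
dt = (4.0 - 2.7) / 1000 = 0.0013 s
NCV = dist / dt = 100 m/s


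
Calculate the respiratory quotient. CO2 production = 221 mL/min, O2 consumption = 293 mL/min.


RQ = VCO2 / VO2
RQ = 221 / 293
RQ = 0.7543


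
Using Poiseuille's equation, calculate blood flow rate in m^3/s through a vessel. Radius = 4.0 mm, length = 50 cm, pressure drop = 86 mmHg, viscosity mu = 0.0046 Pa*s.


Q = pi*r^4*dP / (8*mu*L)
r = 0.004 m, L = 0.5 m
dP = 86 mmHg = 11465.692 Pa
Q = 5.0116e-04 m^3/s


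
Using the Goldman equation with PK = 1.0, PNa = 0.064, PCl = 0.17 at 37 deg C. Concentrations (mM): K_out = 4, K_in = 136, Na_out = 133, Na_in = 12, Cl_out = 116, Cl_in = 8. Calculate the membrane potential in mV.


Vm = (RT/F)*ln((PK*Ko + PNa*Nao + PCl*Cli)/(PK*Ki + PNa*Nai + PCl*Clo))
Numer = 13.872, Denom = 156.488
Vm = -64.76 mV


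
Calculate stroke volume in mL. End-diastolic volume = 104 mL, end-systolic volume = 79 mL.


SV = EDV - ESV
SV = 104 - 79
SV = 25 mL


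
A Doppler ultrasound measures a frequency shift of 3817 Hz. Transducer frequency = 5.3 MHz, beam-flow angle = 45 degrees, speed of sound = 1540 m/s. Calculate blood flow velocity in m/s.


v = fd * c / (2 * f0 * cos(theta))
v = 3817 * 1540 / (2 * 5.3000e+06 * cos(45))
v = 0.7842 m/s


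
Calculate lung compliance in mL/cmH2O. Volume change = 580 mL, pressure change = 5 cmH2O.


C = dV / dP
C = 580 / 5
C = 116 mL/cmH2O


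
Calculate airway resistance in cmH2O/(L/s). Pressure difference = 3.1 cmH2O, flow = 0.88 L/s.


R = dP / flow
R = 3.1 / 0.88
R = 3.523 cmH2O/(L/s)


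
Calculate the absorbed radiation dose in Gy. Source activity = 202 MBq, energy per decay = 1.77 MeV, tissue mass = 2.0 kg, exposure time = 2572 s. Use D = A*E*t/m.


A = 202 MBq = 2.0200e+08 Bq
E = 1.77 MeV = 2.83554e-13 J
D = A*E*t/m = 2.0200e+08*2.83554e-13*2572/2.0
D = 0.07366 Gy


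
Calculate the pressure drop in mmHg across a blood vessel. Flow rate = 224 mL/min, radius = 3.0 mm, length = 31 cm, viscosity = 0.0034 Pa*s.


dP = 8*mu*L*Q / (pi*r^4)
Q = 224 mL/min = 3.73333e-06 m^3/s
dP = 123.706 Pa = 123.706 / 133.322 mmHg = 0.9279 mmHg


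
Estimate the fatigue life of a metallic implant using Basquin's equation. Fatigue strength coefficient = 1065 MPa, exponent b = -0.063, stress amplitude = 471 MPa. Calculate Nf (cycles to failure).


sigma_a = sigma_f' * (2Nf)^b
2Nf = (sigma_a/sigma_f')^(1/b)
2Nf = (471/1065)^(1/-0.063)
2Nf = 420983.51
Nf = 2.105e+05


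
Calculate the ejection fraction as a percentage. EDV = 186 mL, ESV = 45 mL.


SV = EDV - ESV = 186 - 45 = 141 mL
EF = SV/EDV * 100 = 141/186 * 100
EF = 75.81%


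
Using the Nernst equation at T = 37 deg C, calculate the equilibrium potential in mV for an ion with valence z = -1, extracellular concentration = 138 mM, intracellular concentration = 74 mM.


E = (RT/(zF)) * ln(C_out/C_in)
T = 37 + 273.15 = 310.15 K
E = (8.314 * 310.15 / (-1 * 96485)) * ln(138/74)
E = -16.65 mV


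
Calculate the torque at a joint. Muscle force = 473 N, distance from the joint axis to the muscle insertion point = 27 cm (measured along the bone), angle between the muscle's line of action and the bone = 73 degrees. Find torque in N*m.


Torque = F * d * sin(theta)   (moment arm = d*sin(theta))
d = 27 cm = 0.27 m
Torque = 473 * 0.27 * sin(73)
Torque = 122.1 N*m


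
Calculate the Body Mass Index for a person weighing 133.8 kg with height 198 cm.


BMI = weight / height^2
height = 198 cm = 1.98 m
BMI = 133.8 / 1.98^2
BMI = 34.13 kg/m^2


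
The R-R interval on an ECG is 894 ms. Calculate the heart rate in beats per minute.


HR = 60 / RR_interval(s)
RR = 894 ms = 0.894 s
HR = 60 / 0.894 = 67.11 bpm


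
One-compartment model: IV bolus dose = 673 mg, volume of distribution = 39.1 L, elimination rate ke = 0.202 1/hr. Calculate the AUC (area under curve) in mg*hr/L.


C0 = Dose/Vd = 673/39.1 = 17.2123 mg/L
AUC = C0/ke = 17.2123/0.202
AUC = 85.21 mg*hr/L


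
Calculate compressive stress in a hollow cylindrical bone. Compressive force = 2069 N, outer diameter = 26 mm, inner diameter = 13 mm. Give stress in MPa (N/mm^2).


A = pi*(r_o^2 - r_i^2)
r_o = 13 mm, r_i = 6.5 mm
A = 398.197 mm^2
sigma = F/A = 2069 / 398.197
sigma = 5.196 MPa


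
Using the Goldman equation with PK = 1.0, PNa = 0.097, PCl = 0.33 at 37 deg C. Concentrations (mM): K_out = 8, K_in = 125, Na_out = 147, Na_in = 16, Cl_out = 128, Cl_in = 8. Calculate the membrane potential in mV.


Vm = (RT/F)*ln((PK*Ko + PNa*Nao + PCl*Cli)/(PK*Ki + PNa*Nai + PCl*Clo))
Numer = 24.899, Denom = 168.792
Vm = -51.15 mV


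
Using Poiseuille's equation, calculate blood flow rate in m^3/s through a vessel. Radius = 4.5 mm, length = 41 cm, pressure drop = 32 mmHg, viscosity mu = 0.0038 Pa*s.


Q = pi*r^4*dP / (8*mu*L)
r = 0.0045 m, L = 0.41 m
dP = 32 mmHg = 4266.304 Pa
Q = 4.4096e-04 m^3/s


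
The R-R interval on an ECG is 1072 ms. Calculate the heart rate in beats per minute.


HR = 60 / RR_interval(s)
RR = 1072 ms = 1.072 s
HR = 60 / 1.072 = 55.97 bpm


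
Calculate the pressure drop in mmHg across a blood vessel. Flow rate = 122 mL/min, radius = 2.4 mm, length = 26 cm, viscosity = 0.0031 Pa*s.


dP = 8*mu*L*Q / (pi*r^4)
Q = 122 mL/min = 2.03333e-06 m^3/s
dP = 125.788 Pa = 125.788 / 133.322 mmHg = 0.9435 mmHg


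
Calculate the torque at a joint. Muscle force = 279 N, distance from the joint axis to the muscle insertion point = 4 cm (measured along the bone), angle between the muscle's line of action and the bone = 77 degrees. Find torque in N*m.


Torque = F * d * sin(theta)   (moment arm = d*sin(theta))
d = 4 cm = 0.04 m
Torque = 279 * 0.04 * sin(77)
Torque = 10.87 N*m


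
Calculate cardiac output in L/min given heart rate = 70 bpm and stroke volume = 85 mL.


CO = HR * SV
CO = 70 * 85 / 1000
CO = 5.95 L/min


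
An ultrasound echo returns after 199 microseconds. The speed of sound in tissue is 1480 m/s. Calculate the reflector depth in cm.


depth = c * t / 2
t = 199 us = 1.9900e-04 s
depth = 1480 * 1.9900e-04 / 2
depth = 0.14726 m = 14.726 cm


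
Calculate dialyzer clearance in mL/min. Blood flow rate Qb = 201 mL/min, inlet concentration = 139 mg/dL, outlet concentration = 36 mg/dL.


K = Qb * (Cb_in - Cb_out) / Cb_in
K = 201 * (139 - 36) / 139
K = 148.9 mL/min


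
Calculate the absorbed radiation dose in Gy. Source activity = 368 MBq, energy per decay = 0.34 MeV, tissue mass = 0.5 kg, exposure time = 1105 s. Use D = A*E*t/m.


A = 368 MBq = 3.6800e+08 Bq
E = 0.34 MeV = 5.4468e-14 J
D = A*E*t/m = 3.6800e+08*5.4468e-14*1105/0.5
D = 0.0443 Gy


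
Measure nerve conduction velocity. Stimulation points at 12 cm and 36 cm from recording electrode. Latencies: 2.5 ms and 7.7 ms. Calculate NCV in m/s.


Distance = (36 - 12) / 100 = 0.24 m
dt = (7.7 - 2.5) / 1000 = 0.0052 s
NCV = dist / dt = 46.15 m/s


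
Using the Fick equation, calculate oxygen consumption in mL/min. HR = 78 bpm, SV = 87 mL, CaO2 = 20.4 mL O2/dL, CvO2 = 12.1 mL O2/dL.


CO = HR*SV = 78*87/1000 = 6.786 L/min
a-v O2 diff = 20.4 - 12.1 = 8.3 mL/dL
VO2 = CO * (CaO2-CvO2) * 10 dL/L
VO2 = 6.786 * 8.3 * 10
VO2 = 563.2 mL/min


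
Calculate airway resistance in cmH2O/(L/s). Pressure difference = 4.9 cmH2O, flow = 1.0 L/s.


R = dP / flow
R = 4.9 / 1.0
R = 4.9 cmH2O/(L/s)


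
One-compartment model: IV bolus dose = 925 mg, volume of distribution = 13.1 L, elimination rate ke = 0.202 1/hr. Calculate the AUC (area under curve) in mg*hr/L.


C0 = Dose/Vd = 925/13.1 = 70.6107 mg/L
AUC = C0/ke = 70.6107/0.202
AUC = 349.6 mg*hr/L


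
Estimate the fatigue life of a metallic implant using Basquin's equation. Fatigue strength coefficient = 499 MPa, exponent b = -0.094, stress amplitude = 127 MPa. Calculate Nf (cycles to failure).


sigma_a = sigma_f' * (2Nf)^b
2Nf = (sigma_a/sigma_f')^(1/b)
2Nf = (127/499)^(1/-0.094)
2Nf = 2100422.4
Nf = 1.0502e+06


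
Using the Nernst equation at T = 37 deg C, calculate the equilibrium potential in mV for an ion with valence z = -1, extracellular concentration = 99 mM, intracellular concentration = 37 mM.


E = (RT/(zF)) * ln(C_out/C_in)
T = 37 + 273.15 = 310.15 K
E = (8.314 * 310.15 / (-1 * 96485)) * ln(99/37)
E = -26.3 mV
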